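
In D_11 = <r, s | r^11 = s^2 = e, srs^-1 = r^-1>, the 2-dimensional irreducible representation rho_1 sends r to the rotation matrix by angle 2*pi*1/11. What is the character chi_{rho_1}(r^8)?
chi_{rho_1}(r^8) = 2*cos(2*pi*1*8/11) = -2*cos(5*pi/11)

Why: rho_1(r^8) is rotation by angle 2*pi*1*8/11, whose trace is 2*cos(2*pi*1*8/11) = -2*cos(5*pi/11).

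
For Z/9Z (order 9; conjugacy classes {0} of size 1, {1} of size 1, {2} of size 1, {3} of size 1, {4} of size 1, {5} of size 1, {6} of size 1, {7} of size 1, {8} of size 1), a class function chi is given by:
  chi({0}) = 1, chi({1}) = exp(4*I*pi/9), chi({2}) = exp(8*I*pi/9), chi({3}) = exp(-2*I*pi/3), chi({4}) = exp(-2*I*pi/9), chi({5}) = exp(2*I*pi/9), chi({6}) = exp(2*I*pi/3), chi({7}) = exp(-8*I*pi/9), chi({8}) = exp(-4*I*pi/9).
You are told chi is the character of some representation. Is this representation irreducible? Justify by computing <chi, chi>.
Irreducible: <chi, chi> = 1.

Explanation: <chi, chi> = (1/|G|) sum_C |C| * |chi(C)|^2 = (1/9)[1*|1|^2 + 1*|exp(4*I*pi/9)|^2 + 1*|exp(8*I*pi/9)|^2 + 1*|exp(-2*I*pi/3)|^2 + 1*|exp(-2*I*pi/9)|^2 + 1*|exp(2*I*pi/9)|^2 + 1*|exp(2*I*pi/3)|^2 + 1*|exp(-8*I*pi/9)|^2 + 1*|exp(-4*I*pi/9)|^2]
  = (1/9)[(1) + (1) + (1) + (1) + (1) + (1) + (1) + (1) + (1)] = 9/9 = 1.
(Exp terms are combined using exp(i*s)*conj(exp(i*t)) = exp(i*(s-t)), and sums of them are collapsed using the identity that for every m > 1 the m distinct m-th roots of unity sum to 0, e.g. 1 + exp(2*I*pi/3) + exp(-2*I*pi/3) = 0.)
A character is irreducible iff <chi, chi> = 1, so this representation is irreducible.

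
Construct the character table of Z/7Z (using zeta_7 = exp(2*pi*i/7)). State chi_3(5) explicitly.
Character table of Z/7Z (irreps indexed chi_0,...,chi_6 with chi_k(m) = zeta_7^(k*m), zeta_7 = exp(2*pi*i/7)):
  irrep \ class  {0} (size 1)  {1} (size 1)    {2} (size 1)    {3} (size 1)    {4} (size 1)    {5} (size 1)    {6} (size 1)  
  chi_0          1             1               1               1               1               1               1             
  chi_1          1             exp(2*I*pi/7)   exp(4*I*pi/7)   exp(6*I*pi/7)   exp(-6*I*pi/7)  exp(-4*I*pi/7)  exp(-2*I*pi/7)
  chi_2          1             exp(4*I*pi/7)   exp(-6*I*pi/7)  exp(-2*I*pi/7)  exp(2*I*pi/7)   exp(6*I*pi/7)   exp(-4*I*pi/7)
  chi_3          1             exp(6*I*pi/7)   exp(-2*I*pi/7)  exp(4*I*pi/7)   exp(-4*I*pi/7)  exp(2*I*pi/7)   exp(-6*I*pi/7)
  chi_4          1             exp(-6*I*pi/7)  exp(2*I*pi/7)   exp(-4*I*pi/7)  exp(4*I*pi/7)   exp(-2*I*pi/7)  exp(6*I*pi/7) 
  chi_5          1             exp(-4*I*pi/7)  exp(6*I*pi/7)   exp(2*I*pi/7)   exp(-2*I*pi/7)  exp(-6*I*pi/7)  exp(4*I*pi/7) 
  chi_6          1             exp(-2*I*pi/7)  exp(-4*I*pi/7)  exp(-6*I*pi/7)  exp(6*I*pi/7)   exp(4*I*pi/7)   exp(2*I*pi/7) 

Spot check: chi_3(5) = zeta_7^(3*5) = zeta_7^15 = exp(2*I*pi/7).

Derivation: Z/7Z is abelian, so all 7 irreducible complex representations are 1-dimensional. They are given by chi_k(m) = zeta_7^(k*m) for k = 0,...,6. Row orthogonality: sum_m chi_k(m) conj(chi_l(m)) = 7 * [k = l].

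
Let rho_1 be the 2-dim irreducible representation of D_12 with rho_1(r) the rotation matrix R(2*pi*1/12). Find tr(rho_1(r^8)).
chi_{rho_1}(r^8) = 2*cos(2*pi*1*8/12) = -1

Working: rho_1(r^8) is rotation by angle 2*pi*1*8/12, whose trace is 2*cos(2*pi*1*8/12) = -1.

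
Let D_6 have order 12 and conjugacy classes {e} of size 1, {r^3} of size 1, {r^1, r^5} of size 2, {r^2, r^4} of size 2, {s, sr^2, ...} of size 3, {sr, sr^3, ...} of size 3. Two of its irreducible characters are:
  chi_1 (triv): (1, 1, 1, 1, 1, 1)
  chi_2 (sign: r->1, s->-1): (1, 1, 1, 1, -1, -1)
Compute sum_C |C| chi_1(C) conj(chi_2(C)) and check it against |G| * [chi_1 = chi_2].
Sum = 0; so <chi_1, chi_2> = 0 (distinct irreducibles are orthogonal).

Reasoning: Compute term by term over conjugacy classes (|C| * chi_1(C) * conj(chi_2(C))):
  1*(1)*conj(1) + 1*(1)*conj(1) + 2*(1)*conj(1) + 2*(1)*conj(1) + 3*(1)*conj(-1) + 3*(1)*conj(-1)
  = (1) + (1) + (2) + (2) + (-3) + (-3)
  = 0.
Dividing by |G| = 12 gives 0/12 = 0, matching the row-orthogonality relation <chi_1, chi_2> = [chi_1 = chi_2].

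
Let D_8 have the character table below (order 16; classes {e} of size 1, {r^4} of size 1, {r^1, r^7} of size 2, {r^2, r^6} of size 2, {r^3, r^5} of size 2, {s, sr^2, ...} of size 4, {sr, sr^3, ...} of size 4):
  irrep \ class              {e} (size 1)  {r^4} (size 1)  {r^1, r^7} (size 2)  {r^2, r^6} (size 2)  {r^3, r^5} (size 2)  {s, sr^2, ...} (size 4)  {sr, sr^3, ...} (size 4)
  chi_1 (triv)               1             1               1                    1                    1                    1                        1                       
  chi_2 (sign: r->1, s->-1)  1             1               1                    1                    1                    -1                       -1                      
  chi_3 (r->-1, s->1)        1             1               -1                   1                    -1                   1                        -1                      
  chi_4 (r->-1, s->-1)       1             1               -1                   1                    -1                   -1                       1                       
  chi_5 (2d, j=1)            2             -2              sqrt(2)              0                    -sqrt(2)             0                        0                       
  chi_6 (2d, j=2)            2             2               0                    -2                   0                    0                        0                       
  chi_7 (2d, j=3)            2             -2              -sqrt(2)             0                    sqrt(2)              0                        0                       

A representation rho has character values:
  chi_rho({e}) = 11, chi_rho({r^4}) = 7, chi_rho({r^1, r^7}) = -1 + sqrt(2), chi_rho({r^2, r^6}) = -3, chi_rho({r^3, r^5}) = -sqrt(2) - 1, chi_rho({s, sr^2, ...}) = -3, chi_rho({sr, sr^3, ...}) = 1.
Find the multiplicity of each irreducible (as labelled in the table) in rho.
Multiplicities: chi_1: 0, chi_2: 1, chi_3: 0, chi_4: 2, chi_5: 1, chi_6: 3, chi_7: 0.

Use <chi_rho, chi> = (1/|G|) sum_C |C| * chi_rho(C) * conj(chi(C)) with |G| = 16 for each irreducible chi in the table:
  <chi_rho, chi_1> = (1/16)[1*(11)*conj(1) + 1*(7)*conj(1) + 2*(-1 + sqrt(2))*conj(1) + 2*(-3)*conj(1) + 2*(-sqrt(2) - 1)*conj(1) + 4*(-3)*conj(1) + 4*(1)*conj(1)]
      = (1/16)[(11) + (7) + (-2 + 2*sqrt(2)) + (-6) + (-2*sqrt(2) - 2) + (-12) + (4)] = 0/16 = 0
  <chi_rho, chi_2> = (1/16)[1*(11)*conj(1) + 1*(7)*conj(1) + 2*(-1 + sqrt(2))*conj(1) + 2*(-3)*conj(1) + 2*(-sqrt(2) - 1)*conj(1) + 4*(-3)*conj(-1) + 4*(1)*conj(-1)]
      = (1/16)[(11) + (7) + (-2 + 2*sqrt(2)) + (-6) + (-2*sqrt(2) - 2) + (12) + (-4)] = 16/16 = 1
  <chi_rho, chi_3> = (1/16)[1*(11)*conj(1) + 1*(7)*conj(1) + 2*(-1 + sqrt(2))*conj(-1) + 2*(-3)*conj(1) + 2*(-sqrt(2) - 1)*conj(-1) + 4*(-3)*conj(1) + 4*(1)*conj(-1)]
      = (1/16)[(11) + (7) + (2 - 2*sqrt(2)) + (-6) + (2 + 2*sqrt(2)) + (-12) + (-4)] = 0/16 = 0
  <chi_rho, chi_4> = (1/16)[1*(11)*conj(1) + 1*(7)*conj(1) + 2*(-1 + sqrt(2))*conj(-1) + 2*(-3)*conj(1) + 2*(-sqrt(2) - 1)*conj(-1) + 4*(-3)*conj(-1) + 4*(1)*conj(1)]
      = (1/16)[(11) + (7) + (2 - 2*sqrt(2)) + (-6) + (2 + 2*sqrt(2)) + (12) + (4)] = 32/16 = 2
  <chi_rho, chi_5> = (1/16)[1*(11)*conj(2) + 1*(7)*conj(-2) + 2*(-1 + sqrt(2))*conj(sqrt(2)) + 2*(-3)*conj(0) + 2*(-sqrt(2) - 1)*conj(-sqrt(2)) + 4*(-3)*conj(0) + 4*(1)*conj(0)]
      = (1/16)[(22) + (-14) + (4 - 2*sqrt(2)) + (0) + (2*sqrt(2) + 4) + (0) + (0)] = 16/16 = 1
  <chi_rho, chi_6> = (1/16)[1*(11)*conj(2) + 1*(7)*conj(2) + 2*(-1 + sqrt(2))*conj(0) + 2*(-3)*conj(-2) + 2*(-sqrt(2) - 1)*conj(0) + 4*(-3)*conj(0) + 4*(1)*conj(0)]
      = (1/16)[(22) + (14) + (0) + (12) + (0) + (0) + (0)] = 48/16 = 3
  <chi_rho, chi_7> = (1/16)[1*(11)*conj(2) + 1*(7)*conj(-2) + 2*(-1 + sqrt(2))*conj(-sqrt(2)) + 2*(-3)*conj(0) + 2*(-sqrt(2) - 1)*conj(sqrt(2)) + 4*(-3)*conj(0) + 4*(1)*conj(0)]
      = (1/16)[(22) + (-14) + (-4 + 2*sqrt(2)) + (0) + (-4 - 2*sqrt(2)) + (0) + (0)] = 0/16 = 0
Dimension check: dim(rho) = sum (mult * dim) = 0*1 + 1*1 + 0*1 + 2*1 + 1*2 + 3*2 + 0*2 = 11 = chi_rho(e) = 11.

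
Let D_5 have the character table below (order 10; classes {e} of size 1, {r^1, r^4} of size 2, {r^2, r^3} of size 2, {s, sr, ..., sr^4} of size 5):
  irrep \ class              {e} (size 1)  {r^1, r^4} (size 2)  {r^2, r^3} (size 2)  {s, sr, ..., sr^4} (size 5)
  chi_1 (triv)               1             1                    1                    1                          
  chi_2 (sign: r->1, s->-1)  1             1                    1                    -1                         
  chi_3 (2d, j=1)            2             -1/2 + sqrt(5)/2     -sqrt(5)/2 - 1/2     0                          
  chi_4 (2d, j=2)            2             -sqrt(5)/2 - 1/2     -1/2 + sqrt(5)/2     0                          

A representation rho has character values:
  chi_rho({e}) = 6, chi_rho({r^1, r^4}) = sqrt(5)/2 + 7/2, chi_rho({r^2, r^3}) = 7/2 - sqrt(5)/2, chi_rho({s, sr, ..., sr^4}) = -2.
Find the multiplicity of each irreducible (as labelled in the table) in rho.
Multiplicities: chi_1: 1, chi_2: 3, chi_3: 1, chi_4: 0.

Explanation: Use <chi_rho, chi> = (1/|G|) sum_C |C| * chi_rho(C) * conj(chi(C)) with |G| = 10 for each irreducible chi in the table:
  <chi_rho, chi_1> = (1/10)[1*(6)*conj(1) + 2*(sqrt(5)/2 + 7/2)*conj(1) + 2*(7/2 - sqrt(5)/2)*conj(1) + 5*(-2)*conj(1)]
      = (1/10)[(6) + (sqrt(5) + 7) + (7 - sqrt(5)) + (-10)] = 10/10 = 1
  <chi_rho, chi_2> = (1/10)[1*(6)*conj(1) + 2*(sqrt(5)/2 + 7/2)*conj(1) + 2*(7/2 - sqrt(5)/2)*conj(1) + 5*(-2)*conj(-1)]
      = (1/10)[(6) + (sqrt(5) + 7) + (7 - sqrt(5)) + (10)] = 30/10 = 3
  <chi_rho, chi_3> = (1/10)[1*(6)*conj(2) + 2*(sqrt(5)/2 + 7/2)*conj(-1/2 + sqrt(5)/2) + 2*(7/2 - sqrt(5)/2)*conj(-sqrt(5)/2 - 1/2) + 5*(-2)*conj(0)]
      = (1/10)[(12) + (-1 + 3*sqrt(5)) + (-3*sqrt(5) - 1) + (0)] = 10/10 = 1
  <chi_rho, chi_4> = (1/10)[1*(6)*conj(2) + 2*(sqrt(5)/2 + 7/2)*conj(-sqrt(5)/2 - 1/2) + 2*(7/2 - sqrt(5)/2)*conj(-1/2 + sqrt(5)/2) + 5*(-2)*conj(0)]
      = (1/10)[(12) + (-4*sqrt(5) - 6) + (-6 + 4*sqrt(5)) + (0)] = 0/10 = 0
Dimension check: dim(rho) = sum (mult * dim) = 1*1 + 3*1 + 1*2 + 0*2 = 6 = chi_rho(e) = 6.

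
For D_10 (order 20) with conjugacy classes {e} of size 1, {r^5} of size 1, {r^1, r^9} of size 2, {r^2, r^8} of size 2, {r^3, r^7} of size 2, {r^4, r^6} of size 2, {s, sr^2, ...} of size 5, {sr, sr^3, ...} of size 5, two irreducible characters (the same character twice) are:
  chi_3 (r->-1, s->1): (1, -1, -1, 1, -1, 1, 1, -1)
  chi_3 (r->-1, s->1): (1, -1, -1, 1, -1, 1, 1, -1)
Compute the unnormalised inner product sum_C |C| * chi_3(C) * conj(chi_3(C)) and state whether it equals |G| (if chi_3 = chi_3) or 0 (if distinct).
Sum = 20 = |G| = 20; so <chi_3, chi_3> = 1 (norm-1 confirms irreducibility).

Explanation: Compute term by term over conjugacy classes (|C| * chi_3(C) * conj(chi_3(C))):
  1*(1)*conj(1) + 1*(-1)*conj(-1) + 2*(-1)*conj(-1) + 2*(1)*conj(1) + 2*(-1)*conj(-1) + 2*(1)*conj(1) + 5*(1)*conj(1) + 5*(-1)*conj(-1)
  = (1) + (1) + (2) + (2) + (2) + (2) + (5) + (5)
  = 20.
Dividing by |G| = 20 gives 20/20 = 1, matching the row-orthogonality relation <chi_3, chi_3> = [chi_3 = chi_3].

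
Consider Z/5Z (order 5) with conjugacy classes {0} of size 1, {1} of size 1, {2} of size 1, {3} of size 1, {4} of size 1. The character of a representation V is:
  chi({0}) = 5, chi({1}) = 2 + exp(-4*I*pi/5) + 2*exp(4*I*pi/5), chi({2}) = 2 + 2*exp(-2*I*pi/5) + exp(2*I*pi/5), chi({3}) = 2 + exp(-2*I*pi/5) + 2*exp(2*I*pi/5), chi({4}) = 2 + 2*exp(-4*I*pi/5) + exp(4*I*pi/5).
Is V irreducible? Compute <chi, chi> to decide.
Not irreducible (reducible): <chi, chi> = 9 > 1.

Working: <chi, chi> = (1/|G|) sum_C |C| * |chi(C)|^2 = (1/5)[1*|5|^2 + 1*|2 + exp(-4*I*pi/5) + 2*exp(4*I*pi/5)|^2 + 1*|2 + 2*exp(-2*I*pi/5) + exp(2*I*pi/5)|^2 + 1*|2 + exp(-2*I*pi/5) + 2*exp(2*I*pi/5)|^2 + 1*|2 + 2*exp(-4*I*pi/5) + exp(4*I*pi/5)|^2]
  = (1/5)[(25) + (9 + 6*exp(-4*I*pi/5) + 2*exp(-2*I*pi/5) + 2*exp(2*I*pi/5) + 6*exp(4*I*pi/5)) + (9 + 6*exp(-2*I*pi/5) + 2*exp(-4*I*pi/5) + 2*exp(4*I*pi/5) + 6*exp(2*I*pi/5)) + (9 + 6*exp(-2*I*pi/5) + 2*exp(-4*I*pi/5) + 2*exp(4*I*pi/5) + 6*exp(2*I*pi/5)) + (9 + 6*exp(-4*I*pi/5) + 2*exp(-2*I*pi/5) + 2*exp(2*I*pi/5) + 6*exp(4*I*pi/5))] = 45/5 = 9.
(Exp terms are combined using exp(i*s)*conj(exp(i*t)) = exp(i*(s-t)), and sums of them are collapsed using the identity that for every m > 1 the m distinct m-th roots of unity sum to 0, e.g. 1 + exp(2*I*pi/3) + exp(-2*I*pi/3) = 0.)
A character is irreducible iff <chi, chi> = 1, so this representation is reducible.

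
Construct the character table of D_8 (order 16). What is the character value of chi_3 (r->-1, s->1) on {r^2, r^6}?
Conjugacy classes: {e} of size 1, {r^4} of size 1, {r^1, r^7} of size 2, {r^2, r^6} of size 2, {r^3, r^5} of size 2, {s, sr^2, ...} of size 4, {sr, sr^3, ...} of size 4.
Character table:
  irrep \ class              {e} (size 1)  {r^4} (size 1)  {r^1, r^7} (size 2)  {r^2, r^6} (size 2)  {r^3, r^5} (size 2)  {s, sr^2, ...} (size 4)  {sr, sr^3, ...} (size 4)
  chi_1 (triv)               1             1               1                    1                    1                    1                        1                       
  chi_2 (sign: r->1, s->-1)  1             1               1                    1                    1                    -1                       -1                      
  chi_3 (r->-1, s->1)        1             1               -1                   1                    -1                   1                        -1                      
  chi_4 (r->-1, s->-1)       1             1               -1                   1                    -1                   -1                       1                       
  chi_5 (2d, j=1)            2             -2              sqrt(2)              0                    -sqrt(2)             0                        0                       
  chi_6 (2d, j=2)            2             2               0                    -2                   0                    0                        0                       
  chi_7 (2d, j=3)            2             -2              -sqrt(2)             0                    sqrt(2)              0                        0                       

Spot check: chi_3 (r->-1, s->1) on {r^2, r^6} = 1.

Derivation: D_8 has order 2*8 = 16 with 7 conjugacy classes, hence 7 irreducibles. Sum of squared dims 1 + 1 + 1 + 1 + 4 + 4 + 4 = 16 = |G|. Linear characters come from the abelianisation; the 2-dimensional irreps have character r^k -> 2*cos(2*pi*j*k/8), reflections -> 0.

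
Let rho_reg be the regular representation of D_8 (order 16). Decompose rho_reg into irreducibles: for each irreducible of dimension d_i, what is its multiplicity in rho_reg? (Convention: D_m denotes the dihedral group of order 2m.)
Each irreducible V_i of dimension d_i appears with multiplicity d_i, i.e. rho_reg = (direct sum over all irreducibles V_i) d_i V_i. The irreducible dimensions for D_8 are 1, 1, 1, 1, 2, 2, 2: 4 irreducibles of dimension 1, each with multiplicity 1; 3 irreducibles of dimension 2, each with multiplicity 2. Total dimension 4*1*1 + 3*2*2 = 16 = |G|.

Argument: General theorem: in the regular representation of a finite group G, each irreducible appears with multiplicity equal to its dimension. Check: dim(rho_reg) = sum d_i^2 = 1 + 1 + 1 + 1 + 4 + 4 + 4 = 16 = |G|.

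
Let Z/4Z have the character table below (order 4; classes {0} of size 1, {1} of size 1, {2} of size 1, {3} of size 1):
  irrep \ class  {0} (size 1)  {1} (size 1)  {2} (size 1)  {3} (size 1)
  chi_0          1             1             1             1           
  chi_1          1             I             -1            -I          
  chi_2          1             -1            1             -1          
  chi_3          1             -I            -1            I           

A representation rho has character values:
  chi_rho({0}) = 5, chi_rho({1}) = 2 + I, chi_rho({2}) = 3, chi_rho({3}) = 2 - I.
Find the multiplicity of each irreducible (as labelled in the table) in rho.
Multiplicities: chi_0: 3, chi_1: 1, chi_2: 1, chi_3: 0.

Use <chi_rho, chi> = (1/|G|) sum_C |C| * chi_rho(C) * conj(chi(C)) with |G| = 4 for each irreducible chi in the table:
  <chi_rho, chi_0> = (1/4)[1*(5)*conj(1) + 1*(2 + I)*conj(1) + 1*(3)*conj(1) + 1*(2 - I)*conj(1)]
      = (1/4)[(5) + (2 + I) + (3) + (2 - I)] = 12/4 = 3
  <chi_rho, chi_1> = (1/4)[1*(5)*conj(1) + 1*(2 + I)*conj(I) + 1*(3)*conj(-1) + 1*(2 - I)*conj(-I)]
      = (1/4)[(5) + (1 - 2*I) + (-3) + (1 + 2*I)] = 4/4 = 1
  <chi_rho, chi_2> = (1/4)[1*(5)*conj(1) + 1*(2 + I)*conj(-1) + 1*(3)*conj(1) + 1*(2 - I)*conj(-1)]
      = (1/4)[(5) + (-2 - I) + (3) + (-2 + I)] = 4/4 = 1
  <chi_rho, chi_3> = (1/4)[1*(5)*conj(1) + 1*(2 + I)*conj(-I) + 1*(3)*conj(-1) + 1*(2 - I)*conj(I)]
      = (1/4)[(5) + (-1 + 2*I) + (-3) + (-1 - 2*I)] = 0/4 = 0
(Exp terms are combined using exp(i*s)*conj(exp(i*t)) = exp(i*(s-t)), and sums of them are collapsed using the identity that for every m > 1 the m distinct m-th roots of unity sum to 0, e.g. 1 + exp(2*I*pi/3) + exp(-2*I*pi/3) = 0.)
Dimension check: dim(rho) = sum (mult * dim) = 3*1 + 1*1 + 1*1 + 0*1 = 5 = chi_rho(e) = 5.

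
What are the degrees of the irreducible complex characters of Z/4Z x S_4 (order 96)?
Dimensions: 1, 1, 1, 1, 1, 1, 1, 1, 2, 2, 2, 2, 3, 3, 3, 3, 3, 3, 3, 3

Why: There are 20 irreducibles (= number of conjugacy classes). Their dimensions d_i satisfy sum d_i^2 = |G| = 96: 1 + 1 + 1 + 1 + 1 + 1 + 1 + 1 + 4 + 4 + 4 + 4 + 9 + 9 + 9 + 9 + 9 + 9 + 9 + 9 = 96. (For the product with Z/4Z: each of the 4 1-dim characters of Z/4Z tensors with each irrep of S_4, giving 4 copies of each S_4-dimension.)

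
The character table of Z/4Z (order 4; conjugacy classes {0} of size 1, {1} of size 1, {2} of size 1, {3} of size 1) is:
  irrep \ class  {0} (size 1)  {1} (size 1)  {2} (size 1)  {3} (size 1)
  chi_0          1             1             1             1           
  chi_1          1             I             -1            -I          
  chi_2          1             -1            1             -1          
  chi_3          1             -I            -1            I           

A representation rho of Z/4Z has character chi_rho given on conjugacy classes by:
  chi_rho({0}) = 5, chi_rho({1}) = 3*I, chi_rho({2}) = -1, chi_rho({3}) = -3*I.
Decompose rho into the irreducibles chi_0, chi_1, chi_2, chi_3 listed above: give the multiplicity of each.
Multiplicities: chi_0: 1, chi_1: 3, chi_2: 1, chi_3: 0.

Justification: Use <chi_rho, chi> = (1/|G|) sum_C |C| * chi_rho(C) * conj(chi(C)) with |G| = 4 for each irreducible chi in the table:
  <chi_rho, chi_0> = (1/4)[1*(5)*conj(1) + 1*(3*I)*conj(1) + 1*(-1)*conj(1) + 1*(-3*I)*conj(1)]
      = (1/4)[(5) + (3*I) + (-1) + (-3*I)] = 4/4 = 1
  <chi_rho, chi_1> = (1/4)[1*(5)*conj(1) + 1*(3*I)*conj(I) + 1*(-1)*conj(-1) + 1*(-3*I)*conj(-I)]
      = (1/4)[(5) + (3) + (1) + (3)] = 12/4 = 3
  <chi_rho, chi_2> = (1/4)[1*(5)*conj(1) + 1*(3*I)*conj(-1) + 1*(-1)*conj(1) + 1*(-3*I)*conj(-1)]
      = (1/4)[(5) + (-3*I) + (-1) + (3*I)] = 4/4 = 1
  <chi_rho, chi_3> = (1/4)[1*(5)*conj(1) + 1*(3*I)*conj(-I) + 1*(-1)*conj(-1) + 1*(-3*I)*conj(I)]
      = (1/4)[(5) + (-3) + (1) + (-3)] = 0/4 = 0
(Exp terms are combined using exp(i*s)*conj(exp(i*t)) = exp(i*(s-t)), and sums of them are collapsed using the identity that for every m > 1 the m distinct m-th roots of unity sum to 0, e.g. 1 + exp(2*I*pi/3) + exp(-2*I*pi/3) = 0.)
Dimension check: dim(rho) = sum (mult * dim) = 1*1 + 3*1 + 1*1 + 0*1 = 5 = chi_rho(e) = 5.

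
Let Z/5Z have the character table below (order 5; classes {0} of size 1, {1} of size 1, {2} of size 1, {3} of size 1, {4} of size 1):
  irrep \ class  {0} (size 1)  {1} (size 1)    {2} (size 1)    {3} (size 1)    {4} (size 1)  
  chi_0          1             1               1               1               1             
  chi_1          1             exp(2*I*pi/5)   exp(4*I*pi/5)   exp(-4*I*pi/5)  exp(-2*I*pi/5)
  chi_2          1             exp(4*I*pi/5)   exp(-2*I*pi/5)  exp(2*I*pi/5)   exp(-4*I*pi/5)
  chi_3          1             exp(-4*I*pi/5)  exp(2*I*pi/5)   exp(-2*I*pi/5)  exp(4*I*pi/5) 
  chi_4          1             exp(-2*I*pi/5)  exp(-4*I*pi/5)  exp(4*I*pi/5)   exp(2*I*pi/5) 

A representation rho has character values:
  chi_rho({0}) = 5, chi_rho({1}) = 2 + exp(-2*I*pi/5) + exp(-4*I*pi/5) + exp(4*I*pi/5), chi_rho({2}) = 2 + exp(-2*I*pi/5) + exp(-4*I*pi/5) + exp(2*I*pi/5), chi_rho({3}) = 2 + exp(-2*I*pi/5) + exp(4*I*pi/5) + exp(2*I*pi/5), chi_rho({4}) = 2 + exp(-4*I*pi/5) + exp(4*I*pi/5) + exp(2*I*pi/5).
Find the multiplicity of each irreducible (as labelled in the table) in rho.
Multiplicities: chi_0: 2, chi_1: 0, chi_2: 1, chi_3: 1, chi_4: 1.

Reasoning: Use <chi_rho, chi> = (1/|G|) sum_C |C| * chi_rho(C) * conj(chi(C)) with |G| = 5 for each irreducible chi in the table:
  <chi_rho, chi_0> = (1/5)[1*(5)*conj(1) + 1*(2 + exp(-2*I*pi/5) + exp(-4*I*pi/5) + exp(4*I*pi/5))*conj(1) + 1*(2 + exp(-2*I*pi/5) + exp(-4*I*pi/5) + exp(2*I*pi/5))*conj(1) + 1*(2 + exp(-2*I*pi/5) + exp(4*I*pi/5) + exp(2*I*pi/5))*conj(1) + 1*(2 + exp(-4*I*pi/5) + exp(4*I*pi/5) + exp(2*I*pi/5))*conj(1)]
      = (1/5)[(5) + (2 + exp(-2*I*pi/5) + exp(-4*I*pi/5) + exp(4*I*pi/5)) + (2 + exp(-2*I*pi/5) + exp(-4*I*pi/5) + exp(2*I*pi/5)) + (2 + exp(-2*I*pi/5) + exp(4*I*pi/5) + exp(2*I*pi/5)) + (2 + exp(-4*I*pi/5) + exp(4*I*pi/5) + exp(2*I*pi/5))] = 10/5 = 2
  <chi_rho, chi_1> = (1/5)[1*(5)*conj(1) + 1*(2 + exp(-2*I*pi/5) + exp(-4*I*pi/5) + exp(4*I*pi/5))*conj(exp(2*I*pi/5)) + 1*(2 + exp(-2*I*pi/5) + exp(-4*I*pi/5) + exp(2*I*pi/5))*conj(exp(4*I*pi/5)) + 1*(2 + exp(-2*I*pi/5) + exp(4*I*pi/5) + exp(2*I*pi/5))*conj(exp(-4*I*pi/5)) + 1*(2 + exp(-4*I*pi/5) + exp(4*I*pi/5) + exp(2*I*pi/5))*conj(exp(-2*I*pi/5))]
      = (1/5)[(5) + (2*exp(-2*I*pi/5) + exp(-4*I*pi/5) + exp(4*I*pi/5) + exp(2*I*pi/5)) + (2*exp(-4*I*pi/5) + exp(-2*I*pi/5) + exp(4*I*pi/5) + exp(2*I*pi/5)) + (exp(-2*I*pi/5) + exp(-4*I*pi/5) + exp(2*I*pi/5) + 2*exp(4*I*pi/5)) + (exp(-2*I*pi/5) + exp(-4*I*pi/5) + exp(4*I*pi/5) + 2*exp(2*I*pi/5))] = 0/5 = 0
  <chi_rho, chi_2> = (1/5)[1*(5)*conj(1) + 1*(2 + exp(-2*I*pi/5) + exp(-4*I*pi/5) + exp(4*I*pi/5))*conj(exp(4*I*pi/5)) + 1*(2 + exp(-2*I*pi/5) + exp(-4*I*pi/5) + exp(2*I*pi/5))*conj(exp(-2*I*pi/5)) + 1*(2 + exp(-2*I*pi/5) + exp(4*I*pi/5) + exp(2*I*pi/5))*conj(exp(2*I*pi/5)) + 1*(2 + exp(-4*I*pi/5) + exp(4*I*pi/5) + exp(2*I*pi/5))*conj(exp(-4*I*pi/5))]
      = (1/5)[(5) + (1 + 2*exp(-4*I*pi/5) + exp(4*I*pi/5) + exp(2*I*pi/5)) + (1 + exp(-2*I*pi/5) + exp(4*I*pi/5) + 2*exp(2*I*pi/5)) + (1 + 2*exp(-2*I*pi/5) + exp(-4*I*pi/5) + exp(2*I*pi/5)) + (1 + exp(-2*I*pi/5) + exp(-4*I*pi/5) + 2*exp(4*I*pi/5))] = 5/5 = 1
  <chi_rho, chi_3> = (1/5)[1*(5)*conj(1) + 1*(2 + exp(-2*I*pi/5) + exp(-4*I*pi/5) + exp(4*I*pi/5))*conj(exp(-4*I*pi/5)) + 1*(2 + exp(-2*I*pi/5) + exp(-4*I*pi/5) + exp(2*I*pi/5))*conj(exp(2*I*pi/5)) + 1*(2 + exp(-2*I*pi/5) + exp(4*I*pi/5) + exp(2*I*pi/5))*conj(exp(-2*I*pi/5)) + 1*(2 + exp(-4*I*pi/5) + exp(4*I*pi/5) + exp(2*I*pi/5))*conj(exp(4*I*pi/5))]
      = (1/5)[(5) + (1 + exp(-2*I*pi/5) + exp(2*I*pi/5) + 2*exp(4*I*pi/5)) + (1 + 2*exp(-2*I*pi/5) + exp(-4*I*pi/5) + exp(4*I*pi/5)) + (1 + exp(-4*I*pi/5) + exp(4*I*pi/5) + 2*exp(2*I*pi/5)) + (1 + 2*exp(-4*I*pi/5) + exp(-2*I*pi/5) + exp(2*I*pi/5))] = 5/5 = 1
  <chi_rho, chi_4> = (1/5)[1*(5)*conj(1) + 1*(2 + exp(-2*I*pi/5) + exp(-4*I*pi/5) + exp(4*I*pi/5))*conj(exp(-2*I*pi/5)) + 1*(2 + exp(-2*I*pi/5) + exp(-4*I*pi/5) + exp(2*I*pi/5))*conj(exp(-4*I*pi/5)) + 1*(2 + exp(-2*I*pi/5) + exp(4*I*pi/5) + exp(2*I*pi/5))*conj(exp(4*I*pi/5)) + 1*(2 + exp(-4*I*pi/5) + exp(4*I*pi/5) + exp(2*I*pi/5))*conj(exp(2*I*pi/5))]
      = (1/5)[(5) + (1 + exp(-2*I*pi/5) + exp(-4*I*pi/5) + 2*exp(2*I*pi/5)) + (1 + exp(-4*I*pi/5) + exp(2*I*pi/5) + 2*exp(4*I*pi/5)) + (1 + 2*exp(-4*I*pi/5) + exp(-2*I*pi/5) + exp(4*I*pi/5)) + (1 + 2*exp(-2*I*pi/5) + exp(4*I*pi/5) + exp(2*I*pi/5))] = 5/5 = 1
(Exp terms are combined using exp(i*s)*conj(exp(i*t)) = exp(i*(s-t)), and sums of them are collapsed using the identity that for every m > 1 the m distinct m-th roots of unity sum to 0, e.g. 1 + exp(2*I*pi/3) + exp(-2*I*pi/3) = 0.)
Dimension check: dim(rho) = sum (mult * dim) = 2*1 + 0*1 + 1*1 + 1*1 + 1*1 = 5 = chi_rho(e) = 5.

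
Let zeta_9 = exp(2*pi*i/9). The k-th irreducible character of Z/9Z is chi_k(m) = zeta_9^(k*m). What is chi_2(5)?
chi_2(5) = zeta_9^10 = exp(2*I*pi/9)

Details: chi_2(5) = zeta_9^(2*5) = zeta_9^10. Since zeta_9^9 = 1, this equals zeta_9^1 = exp(2*pi*i*1/9) = exp(2*I*pi/9).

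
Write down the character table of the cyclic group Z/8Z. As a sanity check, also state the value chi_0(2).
Character table of Z/8Z (irreps indexed chi_0,...,chi_7 with chi_k(m) = zeta_8^(k*m), zeta_8 = exp(2*pi*i/8)):
  irrep \ class  {0} (size 1)  {1} (size 1)    {2} (size 1)  {3} (size 1)    {4} (size 1)  {5} (size 1)    {6} (size 1)  {7} (size 1)  
  chi_0          1             1               1             1               1             1               1             1             
  chi_1          1             exp(I*pi/4)     I             exp(3*I*pi/4)   -1            exp(-3*I*pi/4)  -I            exp(-I*pi/4)  
  chi_2          1             I               -1            -I              1             I               -1            -I            
  chi_3          1             exp(3*I*pi/4)   -I            exp(I*pi/4)     -1            exp(-I*pi/4)    I             exp(-3*I*pi/4)
  chi_4          1             -1              1             -1              1             -1              1             -1            
  chi_5          1             exp(-3*I*pi/4)  I             exp(-I*pi/4)    -1            exp(I*pi/4)     -I            exp(3*I*pi/4) 
  chi_6          1             -I              -1            I               1             -I              -1            I             
  chi_7          1             exp(-I*pi/4)    -I            exp(-3*I*pi/4)  -1            exp(3*I*pi/4)   I             exp(I*pi/4)   

Spot check: chi_0(2) = zeta_8^(0*2) = zeta_8^0 = 1.

Z/8Z is abelian, so all 8 irreducible complex representations are 1-dimensional. They are given by chi_k(m) = zeta_8^(k*m) for k = 0,...,7. Row orthogonality: sum_m chi_k(m) conj(chi_l(m)) = 8 * [k = l].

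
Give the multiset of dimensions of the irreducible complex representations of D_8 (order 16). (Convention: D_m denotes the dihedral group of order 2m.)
Dimensions: 1, 1, 1, 1, 2, 2, 2

Justification: There are 7 irreducibles (= number of conjugacy classes). Their dimensions d_i satisfy sum d_i^2 = |G| = 16: 1 + 1 + 1 + 1 + 4 + 4 + 4 = 16.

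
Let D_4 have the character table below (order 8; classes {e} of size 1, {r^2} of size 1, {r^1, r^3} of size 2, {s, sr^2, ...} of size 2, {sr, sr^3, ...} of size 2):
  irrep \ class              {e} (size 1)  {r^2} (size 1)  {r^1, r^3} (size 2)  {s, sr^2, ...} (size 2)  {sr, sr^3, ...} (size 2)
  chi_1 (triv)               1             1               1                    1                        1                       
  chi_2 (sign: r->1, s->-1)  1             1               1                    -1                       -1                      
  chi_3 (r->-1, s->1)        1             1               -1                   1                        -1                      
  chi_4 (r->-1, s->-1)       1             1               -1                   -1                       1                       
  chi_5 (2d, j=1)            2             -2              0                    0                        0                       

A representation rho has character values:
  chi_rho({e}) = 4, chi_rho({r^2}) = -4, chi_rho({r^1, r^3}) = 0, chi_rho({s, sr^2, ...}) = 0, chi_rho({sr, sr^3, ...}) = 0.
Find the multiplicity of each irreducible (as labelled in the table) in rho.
Multiplicities: chi_1: 0, chi_2: 0, chi_3: 0, chi_4: 0, chi_5: 2.

Working: Use <chi_rho, chi> = (1/|G|) sum_C |C| * chi_rho(C) * conj(chi(C)) with |G| = 8 for each irreducible chi in the table:
  <chi_rho, chi_1> = (1/8)[1*(4)*conj(1) + 1*(-4)*conj(1) + 2*(0)*conj(1) + 2*(0)*conj(1) + 2*(0)*conj(1)]
      = (1/8)[(4) + (-4) + (0) + (0) + (0)] = 0/8 = 0
  <chi_rho, chi_2> = (1/8)[1*(4)*conj(1) + 1*(-4)*conj(1) + 2*(0)*conj(1) + 2*(0)*conj(-1) + 2*(0)*conj(-1)]
      = (1/8)[(4) + (-4) + (0) + (0) + (0)] = 0/8 = 0
  <chi_rho, chi_3> = (1/8)[1*(4)*conj(1) + 1*(-4)*conj(1) + 2*(0)*conj(-1) + 2*(0)*conj(1) + 2*(0)*conj(-1)]
      = (1/8)[(4) + (-4) + (0) + (0) + (0)] = 0/8 = 0
  <chi_rho, chi_4> = (1/8)[1*(4)*conj(1) + 1*(-4)*conj(1) + 2*(0)*conj(-1) + 2*(0)*conj(-1) + 2*(0)*conj(1)]
      = (1/8)[(4) + (-4) + (0) + (0) + (0)] = 0/8 = 0
  <chi_rho, chi_5> = (1/8)[1*(4)*conj(2) + 1*(-4)*conj(-2) + 2*(0)*conj(0) + 2*(0)*conj(0) + 2*(0)*conj(0)]
      = (1/8)[(8) + (8) + (0) + (0) + (0)] = 16/8 = 2
Dimension check: dim(rho) = sum (mult * dim) = 0*1 + 0*1 + 0*1 + 0*1 + 2*2 = 4 = chi_rho(e) = 4.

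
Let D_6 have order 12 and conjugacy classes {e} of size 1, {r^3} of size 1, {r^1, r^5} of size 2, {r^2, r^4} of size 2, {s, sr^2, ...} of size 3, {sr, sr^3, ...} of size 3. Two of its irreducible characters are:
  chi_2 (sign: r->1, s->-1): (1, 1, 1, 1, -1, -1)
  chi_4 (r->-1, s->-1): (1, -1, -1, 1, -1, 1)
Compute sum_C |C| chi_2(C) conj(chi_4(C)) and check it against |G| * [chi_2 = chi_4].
Sum = 0; so <chi_2, chi_4> = 0 (distinct irreducibles are orthogonal).

Explanation: Compute term by term over conjugacy classes (|C| * chi_2(C) * conj(chi_4(C))):
  1*(1)*conj(1) + 1*(1)*conj(-1) + 2*(1)*conj(-1) + 2*(1)*conj(1) + 3*(-1)*conj(-1) + 3*(-1)*conj(1)
  = (1) + (-1) + (-2) + (2) + (3) + (-3)
  = 0.
Dividing by |G| = 12 gives 0/12 = 0, matching the row-orthogonality relation <chi_2, chi_4> = [chi_2 = chi_4].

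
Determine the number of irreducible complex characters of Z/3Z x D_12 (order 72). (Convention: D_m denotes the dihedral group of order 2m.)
27

Working: The number of irreducible complex representations of a finite group equals its number of conjugacy classes. For a direct product, #classes(G x H) = #classes(G) * #classes(H). Z/3Z has 3 classes (abelian), D_12 has 9 classes, so 3 * 9 = 27, so Z/3Z x D_12 (order 72) has exactly 27 irreducible complex representations.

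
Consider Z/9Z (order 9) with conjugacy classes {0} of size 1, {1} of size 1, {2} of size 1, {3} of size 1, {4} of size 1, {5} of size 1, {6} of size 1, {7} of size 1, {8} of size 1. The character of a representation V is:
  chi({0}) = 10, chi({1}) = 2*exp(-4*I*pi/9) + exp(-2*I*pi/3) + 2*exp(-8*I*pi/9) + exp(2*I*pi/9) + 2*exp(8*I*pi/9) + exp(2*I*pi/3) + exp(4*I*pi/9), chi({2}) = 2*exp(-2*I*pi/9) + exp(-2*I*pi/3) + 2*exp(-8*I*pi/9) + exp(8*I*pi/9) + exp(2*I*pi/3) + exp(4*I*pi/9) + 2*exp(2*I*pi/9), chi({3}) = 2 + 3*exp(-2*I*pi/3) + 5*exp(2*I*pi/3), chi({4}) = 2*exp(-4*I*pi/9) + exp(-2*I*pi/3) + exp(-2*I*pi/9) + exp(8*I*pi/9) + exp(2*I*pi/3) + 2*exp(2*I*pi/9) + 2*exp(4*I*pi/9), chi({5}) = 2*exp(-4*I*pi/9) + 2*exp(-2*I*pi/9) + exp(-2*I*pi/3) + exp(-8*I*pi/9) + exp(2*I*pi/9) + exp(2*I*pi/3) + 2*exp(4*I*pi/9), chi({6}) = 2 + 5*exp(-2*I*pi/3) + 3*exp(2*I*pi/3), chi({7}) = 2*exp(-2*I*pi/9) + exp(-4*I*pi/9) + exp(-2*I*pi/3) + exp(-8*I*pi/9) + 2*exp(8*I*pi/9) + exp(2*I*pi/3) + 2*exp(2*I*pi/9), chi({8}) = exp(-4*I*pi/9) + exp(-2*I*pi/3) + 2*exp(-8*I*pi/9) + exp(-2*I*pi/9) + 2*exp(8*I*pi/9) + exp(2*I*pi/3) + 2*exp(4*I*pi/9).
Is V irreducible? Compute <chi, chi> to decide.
Not irreducible (reducible): <chi, chi> = 16 > 1.

Reasoning: <chi, chi> = (1/|G|) sum_C |C| * |chi(C)|^2 = (1/9)[1*|10|^2 + 1*|2*exp(-4*I*pi/9) + exp(-2*I*pi/3) + 2*exp(-8*I*pi/9) + exp(2*I*pi/9) + 2*exp(8*I*pi/9) + exp(2*I*pi/3) + exp(4*I*pi/9)|^2 + 1*|2*exp(-2*I*pi/9) + exp(-2*I*pi/3) + 2*exp(-8*I*pi/9) + exp(8*I*pi/9) + exp(2*I*pi/3) + exp(4*I*pi/9) + 2*exp(2*I*pi/9)|^2 + 1*|2 + 3*exp(-2*I*pi/3) + 5*exp(2*I*pi/3)|^2 + 1*|2*exp(-4*I*pi/9) + exp(-2*I*pi/3) + exp(-2*I*pi/9) + exp(8*I*pi/9) + exp(2*I*pi/3) + 2*exp(2*I*pi/9) + 2*exp(4*I*pi/9)|^2 + 1*|2*exp(-4*I*pi/9) + 2*exp(-2*I*pi/9) + exp(-2*I*pi/3) + exp(-8*I*pi/9) + exp(2*I*pi/9) + exp(2*I*pi/3) + 2*exp(4*I*pi/9)|^2 + 1*|2 + 5*exp(-2*I*pi/3) + 3*exp(2*I*pi/3)|^2 + 1*|2*exp(-2*I*pi/9) + exp(-4*I*pi/9) + exp(-2*I*pi/3) + exp(-8*I*pi/9) + 2*exp(8*I*pi/9) + exp(2*I*pi/3) + 2*exp(2*I*pi/9)|^2 + 1*|exp(-4*I*pi/9) + exp(-2*I*pi/3) + 2*exp(-8*I*pi/9) + exp(-2*I*pi/9) + 2*exp(8*I*pi/9) + exp(2*I*pi/3) + 2*exp(4*I*pi/9)|^2]
  = (1/9)[(100) + (16 + 11*exp(-4*I*pi/9) + 11*exp(-2*I*pi/3) + 12*exp(-2*I*pi/9) + 8*exp(-8*I*pi/9) + 8*exp(8*I*pi/9) + 12*exp(2*I*pi/9) + 11*exp(2*I*pi/3) + 11*exp(4*I*pi/9)) + (16 + 12*exp(-4*I*pi/9) + 11*exp(-2*I*pi/3) + 8*exp(-2*I*pi/9) + 11*exp(-8*I*pi/9) + 11*exp(8*I*pi/9) + 8*exp(2*I*pi/9) + 11*exp(2*I*pi/3) + 12*exp(4*I*pi/9)) + (7) + (16 + 11*exp(-2*I*pi/3) + 8*exp(-4*I*pi/9) + 11*exp(-2*I*pi/9) + 12*exp(-8*I*pi/9) + 12*exp(8*I*pi/9) + 11*exp(2*I*pi/9) + 8*exp(4*I*pi/9) + 11*exp(2*I*pi/3)) + (16 + 11*exp(-2*I*pi/3) + 8*exp(-4*I*pi/9) + 11*exp(-2*I*pi/9) + 12*exp(-8*I*pi/9) + 12*exp(8*I*pi/9) + 11*exp(2*I*pi/9) + 8*exp(4*I*pi/9) + 11*exp(2*I*pi/3)) + (7) + (16 + 12*exp(-4*I*pi/9) + 11*exp(-2*I*pi/3) + 8*exp(-2*I*pi/9) + 11*exp(-8*I*pi/9) + 11*exp(8*I*pi/9) + 8*exp(2*I*pi/9) + 11*exp(2*I*pi/3) + 12*exp(4*I*pi/9)) + (16 + 11*exp(-4*I*pi/9) + 11*exp(-2*I*pi/3) + 12*exp(-2*I*pi/9) + 8*exp(-8*I*pi/9) + 8*exp(8*I*pi/9) + 12*exp(2*I*pi/9) + 11*exp(2*I*pi/3) + 11*exp(4*I*pi/9))] = 144/9 = 16.
(Exp terms are combined using exp(i*s)*conj(exp(i*t)) = exp(i*(s-t)), and sums of them are collapsed using the identity that for every m > 1 the m distinct m-th roots of unity sum to 0, e.g. 1 + exp(2*I*pi/3) + exp(-2*I*pi/3) = 0.)
A character is irreducible iff <chi, chi> = 1, so this representation is reducible.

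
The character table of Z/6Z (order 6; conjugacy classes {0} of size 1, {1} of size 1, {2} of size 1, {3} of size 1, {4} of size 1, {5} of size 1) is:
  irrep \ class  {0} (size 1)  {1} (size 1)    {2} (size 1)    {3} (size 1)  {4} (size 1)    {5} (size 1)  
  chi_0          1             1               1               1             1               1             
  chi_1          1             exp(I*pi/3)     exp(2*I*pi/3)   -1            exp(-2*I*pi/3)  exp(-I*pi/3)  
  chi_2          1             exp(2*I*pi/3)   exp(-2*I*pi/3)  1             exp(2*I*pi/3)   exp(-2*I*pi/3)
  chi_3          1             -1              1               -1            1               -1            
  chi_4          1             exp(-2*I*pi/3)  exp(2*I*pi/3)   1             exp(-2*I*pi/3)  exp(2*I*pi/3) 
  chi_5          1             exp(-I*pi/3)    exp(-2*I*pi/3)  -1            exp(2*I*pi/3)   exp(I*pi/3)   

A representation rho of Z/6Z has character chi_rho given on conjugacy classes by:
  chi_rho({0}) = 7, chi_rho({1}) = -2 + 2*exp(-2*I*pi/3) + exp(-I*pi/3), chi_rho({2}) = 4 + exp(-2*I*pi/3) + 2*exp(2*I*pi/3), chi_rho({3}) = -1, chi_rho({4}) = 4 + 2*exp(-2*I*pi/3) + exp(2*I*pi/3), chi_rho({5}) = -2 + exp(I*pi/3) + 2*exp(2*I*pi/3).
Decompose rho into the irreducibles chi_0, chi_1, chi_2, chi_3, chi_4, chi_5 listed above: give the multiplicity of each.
Multiplicities: chi_0: 1, chi_1: 0, chi_2: 0, chi_3: 3, chi_4: 2, chi_5: 1.

Solution. Use <chi_rho, chi> = (1/|G|) sum_C |C| * chi_rho(C) * conj(chi(C)) with |G| = 6 for each irreducible chi in the table:
  <chi_rho, chi_0> = (1/6)[1*(7)*conj(1) + 1*(-2 + 2*exp(-2*I*pi/3) + exp(-I*pi/3))*conj(1) + 1*(4 + exp(-2*I*pi/3) + 2*exp(2*I*pi/3))*conj(1) + 1*(-1)*conj(1) + 1*(4 + 2*exp(-2*I*pi/3) + exp(2*I*pi/3))*conj(1) + 1*(-2 + exp(I*pi/3) + 2*exp(2*I*pi/3))*conj(1)]
      = (1/6)[(7) + (-2 + 2*exp(-2*I*pi/3) + exp(-I*pi/3)) + (4 + exp(-2*I*pi/3) + 2*exp(2*I*pi/3)) + (-1) + (4 + 2*exp(-2*I*pi/3) + exp(2*I*pi/3)) + (-2 + exp(I*pi/3) + 2*exp(2*I*pi/3))] = 6/6 = 1
  <chi_rho, chi_1> = (1/6)[1*(7)*conj(1) + 1*(-2 + 2*exp(-2*I*pi/3) + exp(-I*pi/3))*conj(exp(I*pi/3)) + 1*(4 + exp(-2*I*pi/3) + 2*exp(2*I*pi/3))*conj(exp(2*I*pi/3)) + 1*(-1)*conj(-1) + 1*(4 + 2*exp(-2*I*pi/3) + exp(2*I*pi/3))*conj(exp(-2*I*pi/3)) + 1*(-2 + exp(I*pi/3) + 2*exp(2*I*pi/3))*conj(exp(-I*pi/3))]
      = (1/6)[(7) + (-2 + exp(-2*I*pi/3) - 2*exp(-I*pi/3)) + (2 + 4*exp(-2*I*pi/3) + exp(2*I*pi/3)) + (1) + (2 + exp(-2*I*pi/3) + 4*exp(2*I*pi/3)) + (-2 - 2*exp(I*pi/3) + exp(2*I*pi/3))] = 0/6 = 0
  <chi_rho, chi_2> = (1/6)[1*(7)*conj(1) + 1*(-2 + 2*exp(-2*I*pi/3) + exp(-I*pi/3))*conj(exp(2*I*pi/3)) + 1*(4 + exp(-2*I*pi/3) + 2*exp(2*I*pi/3))*conj(exp(-2*I*pi/3)) + 1*(-1)*conj(1) + 1*(4 + 2*exp(-2*I*pi/3) + exp(2*I*pi/3))*conj(exp(2*I*pi/3)) + 1*(-2 + exp(I*pi/3) + 2*exp(2*I*pi/3))*conj(exp(-2*I*pi/3))]
      = (1/6)[(7) + (-1 + 2*exp(2*I*pi/3) - 2*exp(-2*I*pi/3)) + (1 + 2*exp(-2*I*pi/3) + 4*exp(2*I*pi/3)) + (-1) + (1 + 4*exp(-2*I*pi/3) + 2*exp(2*I*pi/3)) + (-1 + 2*exp(-2*I*pi/3) - 2*exp(2*I*pi/3))] = 0/6 = 0
  <chi_rho, chi_3> = (1/6)[1*(7)*conj(1) + 1*(-2 + 2*exp(-2*I*pi/3) + exp(-I*pi/3))*conj(-1) + 1*(4 + exp(-2*I*pi/3) + 2*exp(2*I*pi/3))*conj(1) + 1*(-1)*conj(-1) + 1*(4 + 2*exp(-2*I*pi/3) + exp(2*I*pi/3))*conj(1) + 1*(-2 + exp(I*pi/3) + 2*exp(2*I*pi/3))*conj(-1)]
      = (1/6)[(7) + (2 - exp(-I*pi/3) - 2*exp(-2*I*pi/3)) + (4 + exp(-2*I*pi/3) + 2*exp(2*I*pi/3)) + (1) + (4 + 2*exp(-2*I*pi/3) + exp(2*I*pi/3)) + (2 - 2*exp(2*I*pi/3) - exp(I*pi/3))] = 18/6 = 3
  <chi_rho, chi_4> = (1/6)[1*(7)*conj(1) + 1*(-2 + 2*exp(-2*I*pi/3) + exp(-I*pi/3))*conj(exp(-2*I*pi/3)) + 1*(4 + exp(-2*I*pi/3) + 2*exp(2*I*pi/3))*conj(exp(2*I*pi/3)) + 1*(-1)*conj(1) + 1*(4 + 2*exp(-2*I*pi/3) + exp(2*I*pi/3))*conj(exp(-2*I*pi/3)) + 1*(-2 + exp(I*pi/3) + 2*exp(2*I*pi/3))*conj(exp(2*I*pi/3))]
      = (1/6)[(7) + (2 - 2*exp(2*I*pi/3) + exp(I*pi/3)) + (2 + 4*exp(-2*I*pi/3) + exp(2*I*pi/3)) + (-1) + (2 + exp(-2*I*pi/3) + 4*exp(2*I*pi/3)) + (2 + exp(-I*pi/3) - 2*exp(-2*I*pi/3))] = 12/6 = 2
  <chi_rho, chi_5> = (1/6)[1*(7)*conj(1) + 1*(-2 + 2*exp(-2*I*pi/3) + exp(-I*pi/3))*conj(exp(-I*pi/3)) + 1*(4 + exp(-2*I*pi/3) + 2*exp(2*I*pi/3))*conj(exp(-2*I*pi/3)) + 1*(-1)*conj(-1) + 1*(4 + 2*exp(-2*I*pi/3) + exp(2*I*pi/3))*conj(exp(2*I*pi/3)) + 1*(-2 + exp(I*pi/3) + 2*exp(2*I*pi/3))*conj(exp(I*pi/3))]
      = (1/6)[(7) + (1 - 2*exp(I*pi/3) + 2*exp(-I*pi/3)) + (1 + 2*exp(-2*I*pi/3) + 4*exp(2*I*pi/3)) + (1) + (1 + 4*exp(-2*I*pi/3) + 2*exp(2*I*pi/3)) + (1 - 2*exp(-I*pi/3) + 2*exp(I*pi/3))] = 6/6 = 1
(Exp terms are combined using exp(i*s)*conj(exp(i*t)) = exp(i*(s-t)), and sums of them are collapsed using the identity that for every m > 1 the m distinct m-th roots of unity sum to 0, e.g. 1 + exp(2*I*pi/3) + exp(-2*I*pi/3) = 0.)
Dimension check: dim(rho) = sum (mult * dim) = 1*1 + 0*1 + 0*1 + 3*1 + 2*1 + 1*1 = 7 = chi_rho(e) = 7.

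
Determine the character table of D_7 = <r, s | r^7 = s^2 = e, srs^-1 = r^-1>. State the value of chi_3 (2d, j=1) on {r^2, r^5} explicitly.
Conjugacy classes: {e} of size 1, {r^1, r^6} of size 2, {r^2, r^5} of size 2, {r^3, r^4} of size 2, {s, sr, ..., sr^6} of size 7.
Character table:
  irrep \ class              {e} (size 1)  {r^1, r^6} (size 2)  {r^2, r^5} (size 2)  {r^3, r^4} (size 2)  {s, sr, ..., sr^6} (size 7)
  chi_1 (triv)               1             1                    1                    1                    1                          
  chi_2 (sign: r->1, s->-1)  1             1                    1                    1                    -1                         
  chi_3 (2d, j=1)            2             2*cos(2*pi/7)        -2*cos(3*pi/7)       -2*cos(pi/7)         0                          
  chi_4 (2d, j=2)            2             -2*cos(3*pi/7)       -2*cos(pi/7)         2*cos(2*pi/7)        0                          
  chi_5 (2d, j=3)            2             -2*cos(pi/7)         2*cos(2*pi/7)        -2*cos(3*pi/7)       0                          

Spot check: chi_3 (2d, j=1) on {r^2, r^5} = -2*cos(3*pi/7).

D_7 has order 2*7 = 14 with 5 conjugacy classes, hence 5 irreducibles. Sum of squared dims 1 + 1 + 4 + 4 + 4 = 14 = |G|. Linear characters come from the abelianisation; the 2-dimensional irreps have character r^k -> 2*cos(2*pi*j*k/7), reflections -> 0.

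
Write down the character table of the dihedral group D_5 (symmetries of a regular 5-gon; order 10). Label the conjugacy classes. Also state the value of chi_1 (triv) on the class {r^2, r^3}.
Conjugacy classes: {e} of size 1, {r^1, r^4} of size 2, {r^2, r^3} of size 2, {s, sr, ..., sr^4} of size 5.
Character table:
  irrep \ class              {e} (size 1)  {r^1, r^4} (size 2)  {r^2, r^3} (size 2)  {s, sr, ..., sr^4} (size 5)
  chi_1 (triv)               1             1                    1                    1                          
  chi_2 (sign: r->1, s->-1)  1             1                    1                    -1                         
  chi_3 (2d, j=1)            2             -1/2 + sqrt(5)/2     -sqrt(5)/2 - 1/2     0                          
  chi_4 (2d, j=2)            2             -sqrt(5)/2 - 1/2     -1/2 + sqrt(5)/2     0                          

Spot check: chi_1 (triv) on {r^2, r^3} = 1.

Details: D_5 has order 2*5 = 10 with 4 conjugacy classes, hence 4 irreducibles. Sum of squared dims 1 + 1 + 4 + 4 = 10 = |G|. Linear characters come from the abelianisation; the 2-dimensional irreps have character r^k -> 2*cos(2*pi*j*k/5), reflections -> 0.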